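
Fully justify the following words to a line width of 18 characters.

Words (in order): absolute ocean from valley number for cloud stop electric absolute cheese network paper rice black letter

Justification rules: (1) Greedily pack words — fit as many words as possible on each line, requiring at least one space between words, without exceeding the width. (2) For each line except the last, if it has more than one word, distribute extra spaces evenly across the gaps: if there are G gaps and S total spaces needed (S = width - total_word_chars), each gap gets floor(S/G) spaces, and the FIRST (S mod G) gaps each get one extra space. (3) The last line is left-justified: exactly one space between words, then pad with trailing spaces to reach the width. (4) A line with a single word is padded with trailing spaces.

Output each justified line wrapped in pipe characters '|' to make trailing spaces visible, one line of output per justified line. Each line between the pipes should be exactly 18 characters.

Line 1: ['absolute', 'ocean'] (min_width=14, slack=4)
Line 2: ['from', 'valley', 'number'] (min_width=18, slack=0)
Line 3: ['for', 'cloud', 'stop'] (min_width=14, slack=4)
Line 4: ['electric', 'absolute'] (min_width=17, slack=1)
Line 5: ['cheese', 'network'] (min_width=14, slack=4)
Line 6: ['paper', 'rice', 'black'] (min_width=16, slack=2)
Line 7: ['letter'] (min_width=6, slack=12)

Answer: |absolute     ocean|
|from valley number|
|for   cloud   stop|
|electric  absolute|
|cheese     network|
|paper  rice  black|
|letter            |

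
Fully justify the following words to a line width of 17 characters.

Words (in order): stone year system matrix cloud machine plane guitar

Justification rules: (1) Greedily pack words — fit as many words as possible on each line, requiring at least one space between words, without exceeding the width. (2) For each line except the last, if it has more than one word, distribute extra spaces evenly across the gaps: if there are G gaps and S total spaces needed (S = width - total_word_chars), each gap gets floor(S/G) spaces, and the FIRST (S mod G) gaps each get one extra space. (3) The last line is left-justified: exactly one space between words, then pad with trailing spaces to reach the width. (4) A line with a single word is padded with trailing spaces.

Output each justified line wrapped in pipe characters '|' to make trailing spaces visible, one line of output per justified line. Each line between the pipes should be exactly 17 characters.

Line 1: ['stone', 'year', 'system'] (min_width=17, slack=0)
Line 2: ['matrix', 'cloud'] (min_width=12, slack=5)
Line 3: ['machine', 'plane'] (min_width=13, slack=4)
Line 4: ['guitar'] (min_width=6, slack=11)

Answer: |stone year system|
|matrix      cloud|
|machine     plane|
|guitar           |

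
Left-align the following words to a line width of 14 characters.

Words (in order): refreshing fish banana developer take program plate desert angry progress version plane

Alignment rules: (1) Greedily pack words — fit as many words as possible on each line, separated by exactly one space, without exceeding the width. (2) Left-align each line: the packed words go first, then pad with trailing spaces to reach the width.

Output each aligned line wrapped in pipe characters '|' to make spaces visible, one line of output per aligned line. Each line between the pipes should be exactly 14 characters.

Answer: |refreshing    |
|fish banana   |
|developer take|
|program plate |
|desert angry  |
|progress      |
|version plane |

Derivation:
Line 1: ['refreshing'] (min_width=10, slack=4)
Line 2: ['fish', 'banana'] (min_width=11, slack=3)
Line 3: ['developer', 'take'] (min_width=14, slack=0)
Line 4: ['program', 'plate'] (min_width=13, slack=1)
Line 5: ['desert', 'angry'] (min_width=12, slack=2)
Line 6: ['progress'] (min_width=8, slack=6)
Line 7: ['version', 'plane'] (min_width=13, slack=1)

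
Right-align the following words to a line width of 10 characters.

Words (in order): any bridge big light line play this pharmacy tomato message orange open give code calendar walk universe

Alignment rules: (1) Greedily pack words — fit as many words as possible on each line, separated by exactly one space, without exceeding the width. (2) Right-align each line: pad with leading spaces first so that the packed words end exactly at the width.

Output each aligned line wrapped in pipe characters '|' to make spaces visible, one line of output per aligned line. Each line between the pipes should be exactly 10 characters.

Line 1: ['any', 'bridge'] (min_width=10, slack=0)
Line 2: ['big', 'light'] (min_width=9, slack=1)
Line 3: ['line', 'play'] (min_width=9, slack=1)
Line 4: ['this'] (min_width=4, slack=6)
Line 5: ['pharmacy'] (min_width=8, slack=2)
Line 6: ['tomato'] (min_width=6, slack=4)
Line 7: ['message'] (min_width=7, slack=3)
Line 8: ['orange'] (min_width=6, slack=4)
Line 9: ['open', 'give'] (min_width=9, slack=1)
Line 10: ['code'] (min_width=4, slack=6)
Line 11: ['calendar'] (min_width=8, slack=2)
Line 12: ['walk'] (min_width=4, slack=6)
Line 13: ['universe'] (min_width=8, slack=2)

Answer: |any bridge|
| big light|
| line play|
|      this|
|  pharmacy|
|    tomato|
|   message|
|    orange|
| open give|
|      code|
|  calendar|
|      walk|
|  universe|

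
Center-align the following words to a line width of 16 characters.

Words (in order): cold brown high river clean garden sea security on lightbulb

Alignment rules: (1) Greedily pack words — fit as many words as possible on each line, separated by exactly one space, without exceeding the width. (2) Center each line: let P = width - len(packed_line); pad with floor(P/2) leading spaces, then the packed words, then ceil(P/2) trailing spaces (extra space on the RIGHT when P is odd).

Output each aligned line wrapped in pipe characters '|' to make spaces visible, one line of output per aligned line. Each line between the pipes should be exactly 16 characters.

Line 1: ['cold', 'brown', 'high'] (min_width=15, slack=1)
Line 2: ['river', 'clean'] (min_width=11, slack=5)
Line 3: ['garden', 'sea'] (min_width=10, slack=6)
Line 4: ['security', 'on'] (min_width=11, slack=5)
Line 5: ['lightbulb'] (min_width=9, slack=7)

Answer: |cold brown high |
|  river clean   |
|   garden sea   |
|  security on   |
|   lightbulb    |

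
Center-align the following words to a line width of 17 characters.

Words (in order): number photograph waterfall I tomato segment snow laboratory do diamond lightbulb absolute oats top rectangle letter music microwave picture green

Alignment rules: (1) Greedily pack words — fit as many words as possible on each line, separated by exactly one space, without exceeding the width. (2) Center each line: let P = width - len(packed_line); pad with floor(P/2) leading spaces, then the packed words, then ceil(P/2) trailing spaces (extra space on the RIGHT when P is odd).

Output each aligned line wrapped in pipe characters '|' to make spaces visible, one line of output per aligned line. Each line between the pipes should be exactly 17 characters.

Line 1: ['number', 'photograph'] (min_width=17, slack=0)
Line 2: ['waterfall', 'I'] (min_width=11, slack=6)
Line 3: ['tomato', 'segment'] (min_width=14, slack=3)
Line 4: ['snow', 'laboratory'] (min_width=15, slack=2)
Line 5: ['do', 'diamond'] (min_width=10, slack=7)
Line 6: ['lightbulb'] (min_width=9, slack=8)
Line 7: ['absolute', 'oats', 'top'] (min_width=17, slack=0)
Line 8: ['rectangle', 'letter'] (min_width=16, slack=1)
Line 9: ['music', 'microwave'] (min_width=15, slack=2)
Line 10: ['picture', 'green'] (min_width=13, slack=4)

Answer: |number photograph|
|   waterfall I   |
| tomato segment  |
| snow laboratory |
|   do diamond    |
|    lightbulb    |
|absolute oats top|
|rectangle letter |
| music microwave |
|  picture green  |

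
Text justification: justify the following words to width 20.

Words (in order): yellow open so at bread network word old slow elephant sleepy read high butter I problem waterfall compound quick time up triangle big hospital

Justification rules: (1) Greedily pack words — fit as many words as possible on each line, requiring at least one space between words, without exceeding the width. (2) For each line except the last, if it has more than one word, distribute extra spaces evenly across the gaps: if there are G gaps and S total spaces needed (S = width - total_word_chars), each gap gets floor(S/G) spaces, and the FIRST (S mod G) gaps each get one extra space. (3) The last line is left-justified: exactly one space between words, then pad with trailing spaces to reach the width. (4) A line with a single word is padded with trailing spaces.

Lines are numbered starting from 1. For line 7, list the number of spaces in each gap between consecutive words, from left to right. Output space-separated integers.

Answer: 5 4

Derivation:
Line 1: ['yellow', 'open', 'so', 'at'] (min_width=17, slack=3)
Line 2: ['bread', 'network', 'word'] (min_width=18, slack=2)
Line 3: ['old', 'slow', 'elephant'] (min_width=17, slack=3)
Line 4: ['sleepy', 'read', 'high'] (min_width=16, slack=4)
Line 5: ['butter', 'I', 'problem'] (min_width=16, slack=4)
Line 6: ['waterfall', 'compound'] (min_width=18, slack=2)
Line 7: ['quick', 'time', 'up'] (min_width=13, slack=7)
Line 8: ['triangle', 'big'] (min_width=12, slack=8)
Line 9: ['hospital'] (min_width=8, slack=12)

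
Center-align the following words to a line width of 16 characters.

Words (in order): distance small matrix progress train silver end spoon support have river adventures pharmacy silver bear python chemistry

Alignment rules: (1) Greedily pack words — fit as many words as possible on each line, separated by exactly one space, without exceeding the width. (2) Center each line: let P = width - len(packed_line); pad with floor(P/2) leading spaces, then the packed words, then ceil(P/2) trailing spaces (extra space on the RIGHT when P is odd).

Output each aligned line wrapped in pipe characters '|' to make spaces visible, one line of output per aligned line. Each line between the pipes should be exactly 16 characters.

Answer: | distance small |
|matrix progress |
|train silver end|
| spoon support  |
|   have river   |
|   adventures   |
|pharmacy silver |
|  bear python   |
|   chemistry    |

Derivation:
Line 1: ['distance', 'small'] (min_width=14, slack=2)
Line 2: ['matrix', 'progress'] (min_width=15, slack=1)
Line 3: ['train', 'silver', 'end'] (min_width=16, slack=0)
Line 4: ['spoon', 'support'] (min_width=13, slack=3)
Line 5: ['have', 'river'] (min_width=10, slack=6)
Line 6: ['adventures'] (min_width=10, slack=6)
Line 7: ['pharmacy', 'silver'] (min_width=15, slack=1)
Line 8: ['bear', 'python'] (min_width=11, slack=5)
Line 9: ['chemistry'] (min_width=9, slack=7)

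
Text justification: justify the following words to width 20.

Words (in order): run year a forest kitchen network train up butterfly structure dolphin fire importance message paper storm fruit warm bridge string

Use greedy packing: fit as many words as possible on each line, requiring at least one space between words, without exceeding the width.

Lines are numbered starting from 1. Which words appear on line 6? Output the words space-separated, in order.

Answer: message paper storm

Derivation:
Line 1: ['run', 'year', 'a', 'forest'] (min_width=17, slack=3)
Line 2: ['kitchen', 'network'] (min_width=15, slack=5)
Line 3: ['train', 'up', 'butterfly'] (min_width=18, slack=2)
Line 4: ['structure', 'dolphin'] (min_width=17, slack=3)
Line 5: ['fire', 'importance'] (min_width=15, slack=5)
Line 6: ['message', 'paper', 'storm'] (min_width=19, slack=1)
Line 7: ['fruit', 'warm', 'bridge'] (min_width=17, slack=3)
Line 8: ['string'] (min_width=6, slack=14)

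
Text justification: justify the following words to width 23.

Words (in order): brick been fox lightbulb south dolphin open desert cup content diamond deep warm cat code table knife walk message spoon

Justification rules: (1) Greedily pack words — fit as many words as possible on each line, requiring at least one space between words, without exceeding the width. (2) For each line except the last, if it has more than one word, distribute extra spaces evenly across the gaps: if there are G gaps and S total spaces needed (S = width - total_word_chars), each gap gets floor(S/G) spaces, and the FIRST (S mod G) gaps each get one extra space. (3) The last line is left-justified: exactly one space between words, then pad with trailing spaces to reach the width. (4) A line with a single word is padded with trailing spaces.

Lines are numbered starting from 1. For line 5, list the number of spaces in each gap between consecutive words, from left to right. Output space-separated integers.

Answer: 2 2 1

Derivation:
Line 1: ['brick', 'been', 'fox'] (min_width=14, slack=9)
Line 2: ['lightbulb', 'south', 'dolphin'] (min_width=23, slack=0)
Line 3: ['open', 'desert', 'cup', 'content'] (min_width=23, slack=0)
Line 4: ['diamond', 'deep', 'warm', 'cat'] (min_width=21, slack=2)
Line 5: ['code', 'table', 'knife', 'walk'] (min_width=21, slack=2)
Line 6: ['message', 'spoon'] (min_width=13, slack=10)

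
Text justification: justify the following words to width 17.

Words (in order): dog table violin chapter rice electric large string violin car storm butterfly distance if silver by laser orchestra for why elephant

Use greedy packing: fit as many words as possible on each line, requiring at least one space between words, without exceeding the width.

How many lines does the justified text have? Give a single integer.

Line 1: ['dog', 'table', 'violin'] (min_width=16, slack=1)
Line 2: ['chapter', 'rice'] (min_width=12, slack=5)
Line 3: ['electric', 'large'] (min_width=14, slack=3)
Line 4: ['string', 'violin', 'car'] (min_width=17, slack=0)
Line 5: ['storm', 'butterfly'] (min_width=15, slack=2)
Line 6: ['distance', 'if'] (min_width=11, slack=6)
Line 7: ['silver', 'by', 'laser'] (min_width=15, slack=2)
Line 8: ['orchestra', 'for', 'why'] (min_width=17, slack=0)
Line 9: ['elephant'] (min_width=8, slack=9)
Total lines: 9

Answer: 9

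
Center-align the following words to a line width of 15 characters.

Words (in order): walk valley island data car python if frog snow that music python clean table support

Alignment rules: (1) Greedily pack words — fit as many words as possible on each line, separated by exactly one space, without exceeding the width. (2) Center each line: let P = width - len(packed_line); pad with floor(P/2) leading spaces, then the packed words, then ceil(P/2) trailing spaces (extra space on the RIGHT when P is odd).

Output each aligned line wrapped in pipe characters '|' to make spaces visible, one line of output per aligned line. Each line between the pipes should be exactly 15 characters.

Line 1: ['walk', 'valley'] (min_width=11, slack=4)
Line 2: ['island', 'data', 'car'] (min_width=15, slack=0)
Line 3: ['python', 'if', 'frog'] (min_width=14, slack=1)
Line 4: ['snow', 'that', 'music'] (min_width=15, slack=0)
Line 5: ['python', 'clean'] (min_width=12, slack=3)
Line 6: ['table', 'support'] (min_width=13, slack=2)

Answer: |  walk valley  |
|island data car|
|python if frog |
|snow that music|
| python clean  |
| table support |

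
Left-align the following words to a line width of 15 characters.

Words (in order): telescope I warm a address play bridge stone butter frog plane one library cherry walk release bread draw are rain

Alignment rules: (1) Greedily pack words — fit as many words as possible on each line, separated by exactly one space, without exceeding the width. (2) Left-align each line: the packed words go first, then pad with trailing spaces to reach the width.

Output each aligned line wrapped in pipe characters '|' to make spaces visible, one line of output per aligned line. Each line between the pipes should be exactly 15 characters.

Answer: |telescope I    |
|warm a address |
|play bridge    |
|stone butter   |
|frog plane one |
|library cherry |
|walk release   |
|bread draw are |
|rain           |

Derivation:
Line 1: ['telescope', 'I'] (min_width=11, slack=4)
Line 2: ['warm', 'a', 'address'] (min_width=14, slack=1)
Line 3: ['play', 'bridge'] (min_width=11, slack=4)
Line 4: ['stone', 'butter'] (min_width=12, slack=3)
Line 5: ['frog', 'plane', 'one'] (min_width=14, slack=1)
Line 6: ['library', 'cherry'] (min_width=14, slack=1)
Line 7: ['walk', 'release'] (min_width=12, slack=3)
Line 8: ['bread', 'draw', 'are'] (min_width=14, slack=1)
Line 9: ['rain'] (min_width=4, slack=11)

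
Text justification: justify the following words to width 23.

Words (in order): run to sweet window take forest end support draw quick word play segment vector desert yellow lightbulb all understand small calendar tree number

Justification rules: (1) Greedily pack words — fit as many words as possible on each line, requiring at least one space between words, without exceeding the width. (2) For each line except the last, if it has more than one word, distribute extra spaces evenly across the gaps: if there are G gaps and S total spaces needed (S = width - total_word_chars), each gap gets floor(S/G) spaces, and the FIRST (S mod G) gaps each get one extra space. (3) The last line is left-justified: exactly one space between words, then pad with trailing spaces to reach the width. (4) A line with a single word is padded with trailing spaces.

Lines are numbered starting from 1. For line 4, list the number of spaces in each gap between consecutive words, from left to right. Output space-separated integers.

Answer: 2 2

Derivation:
Line 1: ['run', 'to', 'sweet', 'window'] (min_width=19, slack=4)
Line 2: ['take', 'forest', 'end', 'support'] (min_width=23, slack=0)
Line 3: ['draw', 'quick', 'word', 'play'] (min_width=20, slack=3)
Line 4: ['segment', 'vector', 'desert'] (min_width=21, slack=2)
Line 5: ['yellow', 'lightbulb', 'all'] (min_width=20, slack=3)
Line 6: ['understand', 'small'] (min_width=16, slack=7)
Line 7: ['calendar', 'tree', 'number'] (min_width=20, slack=3)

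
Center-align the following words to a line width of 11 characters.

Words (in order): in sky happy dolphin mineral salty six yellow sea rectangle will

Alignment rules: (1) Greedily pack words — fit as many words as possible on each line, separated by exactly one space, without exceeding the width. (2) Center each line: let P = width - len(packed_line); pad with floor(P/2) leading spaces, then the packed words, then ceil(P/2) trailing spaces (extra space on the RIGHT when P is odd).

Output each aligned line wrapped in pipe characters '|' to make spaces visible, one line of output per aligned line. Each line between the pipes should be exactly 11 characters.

Answer: |  in sky   |
|   happy   |
|  dolphin  |
|  mineral  |
| salty six |
|yellow sea |
| rectangle |
|   will    |

Derivation:
Line 1: ['in', 'sky'] (min_width=6, slack=5)
Line 2: ['happy'] (min_width=5, slack=6)
Line 3: ['dolphin'] (min_width=7, slack=4)
Line 4: ['mineral'] (min_width=7, slack=4)
Line 5: ['salty', 'six'] (min_width=9, slack=2)
Line 6: ['yellow', 'sea'] (min_width=10, slack=1)
Line 7: ['rectangle'] (min_width=9, slack=2)
Line 8: ['will'] (min_width=4, slack=7)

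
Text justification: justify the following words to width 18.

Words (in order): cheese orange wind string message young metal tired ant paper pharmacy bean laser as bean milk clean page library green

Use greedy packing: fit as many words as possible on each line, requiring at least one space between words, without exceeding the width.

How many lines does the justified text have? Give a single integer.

Answer: 7

Derivation:
Line 1: ['cheese', 'orange', 'wind'] (min_width=18, slack=0)
Line 2: ['string', 'message'] (min_width=14, slack=4)
Line 3: ['young', 'metal', 'tired'] (min_width=17, slack=1)
Line 4: ['ant', 'paper', 'pharmacy'] (min_width=18, slack=0)
Line 5: ['bean', 'laser', 'as', 'bean'] (min_width=18, slack=0)
Line 6: ['milk', 'clean', 'page'] (min_width=15, slack=3)
Line 7: ['library', 'green'] (min_width=13, slack=5)
Total lines: 7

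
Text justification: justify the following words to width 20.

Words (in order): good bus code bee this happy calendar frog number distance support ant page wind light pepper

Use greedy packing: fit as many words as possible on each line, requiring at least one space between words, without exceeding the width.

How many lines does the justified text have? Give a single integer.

Line 1: ['good', 'bus', 'code', 'bee'] (min_width=17, slack=3)
Line 2: ['this', 'happy', 'calendar'] (min_width=19, slack=1)
Line 3: ['frog', 'number', 'distance'] (min_width=20, slack=0)
Line 4: ['support', 'ant', 'page'] (min_width=16, slack=4)
Line 5: ['wind', 'light', 'pepper'] (min_width=17, slack=3)
Total lines: 5

Answer: 5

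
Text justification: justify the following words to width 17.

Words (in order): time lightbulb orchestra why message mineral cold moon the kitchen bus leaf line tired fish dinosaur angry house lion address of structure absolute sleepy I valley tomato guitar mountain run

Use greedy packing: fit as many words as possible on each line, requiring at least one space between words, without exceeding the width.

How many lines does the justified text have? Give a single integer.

Line 1: ['time', 'lightbulb'] (min_width=14, slack=3)
Line 2: ['orchestra', 'why'] (min_width=13, slack=4)
Line 3: ['message', 'mineral'] (min_width=15, slack=2)
Line 4: ['cold', 'moon', 'the'] (min_width=13, slack=4)
Line 5: ['kitchen', 'bus', 'leaf'] (min_width=16, slack=1)
Line 6: ['line', 'tired', 'fish'] (min_width=15, slack=2)
Line 7: ['dinosaur', 'angry'] (min_width=14, slack=3)
Line 8: ['house', 'lion'] (min_width=10, slack=7)
Line 9: ['address', 'of'] (min_width=10, slack=7)
Line 10: ['structure'] (min_width=9, slack=8)
Line 11: ['absolute', 'sleepy', 'I'] (min_width=17, slack=0)
Line 12: ['valley', 'tomato'] (min_width=13, slack=4)
Line 13: ['guitar', 'mountain'] (min_width=15, slack=2)
Line 14: ['run'] (min_width=3, slack=14)
Total lines: 14

Answer: 14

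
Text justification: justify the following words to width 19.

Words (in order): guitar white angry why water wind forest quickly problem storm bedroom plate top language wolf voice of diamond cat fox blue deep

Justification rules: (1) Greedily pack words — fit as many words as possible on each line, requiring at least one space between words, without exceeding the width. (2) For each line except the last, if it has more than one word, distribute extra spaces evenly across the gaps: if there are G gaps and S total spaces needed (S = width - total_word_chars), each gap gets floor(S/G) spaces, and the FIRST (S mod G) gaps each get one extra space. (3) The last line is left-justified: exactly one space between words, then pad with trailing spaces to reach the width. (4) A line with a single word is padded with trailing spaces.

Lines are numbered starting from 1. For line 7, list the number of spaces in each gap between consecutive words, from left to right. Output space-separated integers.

Line 1: ['guitar', 'white', 'angry'] (min_width=18, slack=1)
Line 2: ['why', 'water', 'wind'] (min_width=14, slack=5)
Line 3: ['forest', 'quickly'] (min_width=14, slack=5)
Line 4: ['problem', 'storm'] (min_width=13, slack=6)
Line 5: ['bedroom', 'plate', 'top'] (min_width=17, slack=2)
Line 6: ['language', 'wolf', 'voice'] (min_width=19, slack=0)
Line 7: ['of', 'diamond', 'cat', 'fox'] (min_width=18, slack=1)
Line 8: ['blue', 'deep'] (min_width=9, slack=10)

Answer: 2 1 1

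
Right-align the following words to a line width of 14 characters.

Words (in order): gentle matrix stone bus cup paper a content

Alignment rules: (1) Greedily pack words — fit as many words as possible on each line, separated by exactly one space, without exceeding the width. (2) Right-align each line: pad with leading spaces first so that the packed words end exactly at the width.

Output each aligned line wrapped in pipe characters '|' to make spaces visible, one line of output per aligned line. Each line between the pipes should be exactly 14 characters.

Line 1: ['gentle', 'matrix'] (min_width=13, slack=1)
Line 2: ['stone', 'bus', 'cup'] (min_width=13, slack=1)
Line 3: ['paper', 'a'] (min_width=7, slack=7)
Line 4: ['content'] (min_width=7, slack=7)

Answer: | gentle matrix|
| stone bus cup|
|       paper a|
|       content|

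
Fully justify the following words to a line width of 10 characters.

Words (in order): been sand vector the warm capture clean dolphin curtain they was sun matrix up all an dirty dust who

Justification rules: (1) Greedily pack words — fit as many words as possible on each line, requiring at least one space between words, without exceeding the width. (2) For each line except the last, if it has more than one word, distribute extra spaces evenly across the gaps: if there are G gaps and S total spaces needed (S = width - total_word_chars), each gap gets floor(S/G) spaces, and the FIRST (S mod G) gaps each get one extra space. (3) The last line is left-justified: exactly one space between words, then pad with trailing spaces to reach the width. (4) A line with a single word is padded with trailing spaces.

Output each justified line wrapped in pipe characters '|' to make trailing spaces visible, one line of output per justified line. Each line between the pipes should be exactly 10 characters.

Line 1: ['been', 'sand'] (min_width=9, slack=1)
Line 2: ['vector', 'the'] (min_width=10, slack=0)
Line 3: ['warm'] (min_width=4, slack=6)
Line 4: ['capture'] (min_width=7, slack=3)
Line 5: ['clean'] (min_width=5, slack=5)
Line 6: ['dolphin'] (min_width=7, slack=3)
Line 7: ['curtain'] (min_width=7, slack=3)
Line 8: ['they', 'was'] (min_width=8, slack=2)
Line 9: ['sun', 'matrix'] (min_width=10, slack=0)
Line 10: ['up', 'all', 'an'] (min_width=9, slack=1)
Line 11: ['dirty', 'dust'] (min_width=10, slack=0)
Line 12: ['who'] (min_width=3, slack=7)

Answer: |been  sand|
|vector the|
|warm      |
|capture   |
|clean     |
|dolphin   |
|curtain   |
|they   was|
|sun matrix|
|up  all an|
|dirty dust|
|who       |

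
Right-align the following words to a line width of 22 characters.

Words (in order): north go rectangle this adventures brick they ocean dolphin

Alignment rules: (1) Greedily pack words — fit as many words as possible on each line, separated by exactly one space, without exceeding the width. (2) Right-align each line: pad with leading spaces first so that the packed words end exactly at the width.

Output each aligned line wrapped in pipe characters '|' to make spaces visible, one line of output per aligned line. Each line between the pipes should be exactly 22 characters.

Line 1: ['north', 'go', 'rectangle'] (min_width=18, slack=4)
Line 2: ['this', 'adventures', 'brick'] (min_width=21, slack=1)
Line 3: ['they', 'ocean', 'dolphin'] (min_width=18, slack=4)

Answer: |    north go rectangle|
| this adventures brick|
|    they ocean dolphin|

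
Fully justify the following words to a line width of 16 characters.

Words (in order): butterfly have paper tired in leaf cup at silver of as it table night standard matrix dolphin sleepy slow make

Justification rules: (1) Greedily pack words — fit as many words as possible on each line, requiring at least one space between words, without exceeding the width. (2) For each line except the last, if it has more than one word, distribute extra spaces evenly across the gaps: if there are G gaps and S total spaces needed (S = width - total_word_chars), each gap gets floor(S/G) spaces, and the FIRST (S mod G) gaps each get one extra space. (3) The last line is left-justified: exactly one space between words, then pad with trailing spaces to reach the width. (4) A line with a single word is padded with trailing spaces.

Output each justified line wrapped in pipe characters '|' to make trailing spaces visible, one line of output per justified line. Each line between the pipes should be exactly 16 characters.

Line 1: ['butterfly', 'have'] (min_width=14, slack=2)
Line 2: ['paper', 'tired', 'in'] (min_width=14, slack=2)
Line 3: ['leaf', 'cup', 'at'] (min_width=11, slack=5)
Line 4: ['silver', 'of', 'as', 'it'] (min_width=15, slack=1)
Line 5: ['table', 'night'] (min_width=11, slack=5)
Line 6: ['standard', 'matrix'] (min_width=15, slack=1)
Line 7: ['dolphin', 'sleepy'] (min_width=14, slack=2)
Line 8: ['slow', 'make'] (min_width=9, slack=7)

Answer: |butterfly   have|
|paper  tired  in|
|leaf    cup   at|
|silver  of as it|
|table      night|
|standard  matrix|
|dolphin   sleepy|
|slow make       |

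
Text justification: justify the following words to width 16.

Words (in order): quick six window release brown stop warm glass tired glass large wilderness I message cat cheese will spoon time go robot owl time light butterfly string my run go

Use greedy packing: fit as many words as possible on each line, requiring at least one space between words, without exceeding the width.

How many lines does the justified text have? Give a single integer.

Line 1: ['quick', 'six', 'window'] (min_width=16, slack=0)
Line 2: ['release', 'brown'] (min_width=13, slack=3)
Line 3: ['stop', 'warm', 'glass'] (min_width=15, slack=1)
Line 4: ['tired', 'glass'] (min_width=11, slack=5)
Line 5: ['large', 'wilderness'] (min_width=16, slack=0)
Line 6: ['I', 'message', 'cat'] (min_width=13, slack=3)
Line 7: ['cheese', 'will'] (min_width=11, slack=5)
Line 8: ['spoon', 'time', 'go'] (min_width=13, slack=3)
Line 9: ['robot', 'owl', 'time'] (min_width=14, slack=2)
Line 10: ['light', 'butterfly'] (min_width=15, slack=1)
Line 11: ['string', 'my', 'run', 'go'] (min_width=16, slack=0)
Total lines: 11

Answer: 11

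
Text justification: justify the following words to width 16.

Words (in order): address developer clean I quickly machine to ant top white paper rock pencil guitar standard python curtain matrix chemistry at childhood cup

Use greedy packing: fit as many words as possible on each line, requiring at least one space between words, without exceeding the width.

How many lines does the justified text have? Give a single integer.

Answer: 10

Derivation:
Line 1: ['address'] (min_width=7, slack=9)
Line 2: ['developer', 'clean'] (min_width=15, slack=1)
Line 3: ['I', 'quickly'] (min_width=9, slack=7)
Line 4: ['machine', 'to', 'ant'] (min_width=14, slack=2)
Line 5: ['top', 'white', 'paper'] (min_width=15, slack=1)
Line 6: ['rock', 'pencil'] (min_width=11, slack=5)
Line 7: ['guitar', 'standard'] (min_width=15, slack=1)
Line 8: ['python', 'curtain'] (min_width=14, slack=2)
Line 9: ['matrix', 'chemistry'] (min_width=16, slack=0)
Line 10: ['at', 'childhood', 'cup'] (min_width=16, slack=0)
Total lines: 10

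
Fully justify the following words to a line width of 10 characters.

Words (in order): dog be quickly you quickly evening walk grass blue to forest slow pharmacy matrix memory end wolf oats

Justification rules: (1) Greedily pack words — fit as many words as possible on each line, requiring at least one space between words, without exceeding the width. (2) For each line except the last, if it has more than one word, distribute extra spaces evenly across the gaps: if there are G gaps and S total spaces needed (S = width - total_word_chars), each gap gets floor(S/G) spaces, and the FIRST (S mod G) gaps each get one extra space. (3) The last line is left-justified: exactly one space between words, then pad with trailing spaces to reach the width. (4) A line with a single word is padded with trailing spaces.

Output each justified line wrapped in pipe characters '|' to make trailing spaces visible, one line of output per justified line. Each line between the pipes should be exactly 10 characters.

Answer: |dog     be|
|quickly   |
|you       |
|quickly   |
|evening   |
|walk grass|
|blue    to|
|forest    |
|slow      |
|pharmacy  |
|matrix    |
|memory end|
|wolf oats |

Derivation:
Line 1: ['dog', 'be'] (min_width=6, slack=4)
Line 2: ['quickly'] (min_width=7, slack=3)
Line 3: ['you'] (min_width=3, slack=7)
Line 4: ['quickly'] (min_width=7, slack=3)
Line 5: ['evening'] (min_width=7, slack=3)
Line 6: ['walk', 'grass'] (min_width=10, slack=0)
Line 7: ['blue', 'to'] (min_width=7, slack=3)
Line 8: ['forest'] (min_width=6, slack=4)
Line 9: ['slow'] (min_width=4, slack=6)
Line 10: ['pharmacy'] (min_width=8, slack=2)
Line 11: ['matrix'] (min_width=6, slack=4)
Line 12: ['memory', 'end'] (min_width=10, slack=0)
Line 13: ['wolf', 'oats'] (min_width=9, slack=1)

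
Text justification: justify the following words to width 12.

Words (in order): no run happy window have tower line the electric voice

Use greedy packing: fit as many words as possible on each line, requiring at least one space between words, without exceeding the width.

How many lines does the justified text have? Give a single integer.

Answer: 5

Derivation:
Line 1: ['no', 'run', 'happy'] (min_width=12, slack=0)
Line 2: ['window', 'have'] (min_width=11, slack=1)
Line 3: ['tower', 'line'] (min_width=10, slack=2)
Line 4: ['the', 'electric'] (min_width=12, slack=0)
Line 5: ['voice'] (min_width=5, slack=7)
Total lines: 5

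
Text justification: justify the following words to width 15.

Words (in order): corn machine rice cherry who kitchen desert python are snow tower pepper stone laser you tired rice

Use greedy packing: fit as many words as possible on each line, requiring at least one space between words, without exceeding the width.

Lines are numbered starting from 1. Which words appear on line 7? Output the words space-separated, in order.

Answer: tired rice

Derivation:
Line 1: ['corn', 'machine'] (min_width=12, slack=3)
Line 2: ['rice', 'cherry', 'who'] (min_width=15, slack=0)
Line 3: ['kitchen', 'desert'] (min_width=14, slack=1)
Line 4: ['python', 'are', 'snow'] (min_width=15, slack=0)
Line 5: ['tower', 'pepper'] (min_width=12, slack=3)
Line 6: ['stone', 'laser', 'you'] (min_width=15, slack=0)
Line 7: ['tired', 'rice'] (min_width=10, slack=5)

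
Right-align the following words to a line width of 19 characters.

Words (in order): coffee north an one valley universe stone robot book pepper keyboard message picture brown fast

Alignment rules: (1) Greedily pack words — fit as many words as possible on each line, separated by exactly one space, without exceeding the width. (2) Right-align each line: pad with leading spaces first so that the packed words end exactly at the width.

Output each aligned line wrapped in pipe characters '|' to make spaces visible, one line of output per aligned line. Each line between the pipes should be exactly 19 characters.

Line 1: ['coffee', 'north', 'an', 'one'] (min_width=19, slack=0)
Line 2: ['valley', 'universe'] (min_width=15, slack=4)
Line 3: ['stone', 'robot', 'book'] (min_width=16, slack=3)
Line 4: ['pepper', 'keyboard'] (min_width=15, slack=4)
Line 5: ['message', 'picture'] (min_width=15, slack=4)
Line 6: ['brown', 'fast'] (min_width=10, slack=9)

Answer: |coffee north an one|
|    valley universe|
|   stone robot book|
|    pepper keyboard|
|    message picture|
|         brown fast|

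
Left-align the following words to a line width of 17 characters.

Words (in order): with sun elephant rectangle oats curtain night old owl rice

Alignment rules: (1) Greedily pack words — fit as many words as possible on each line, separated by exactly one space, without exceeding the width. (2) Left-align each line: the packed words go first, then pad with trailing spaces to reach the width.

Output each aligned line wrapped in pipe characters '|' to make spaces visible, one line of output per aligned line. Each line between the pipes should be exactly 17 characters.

Line 1: ['with', 'sun', 'elephant'] (min_width=17, slack=0)
Line 2: ['rectangle', 'oats'] (min_width=14, slack=3)
Line 3: ['curtain', 'night', 'old'] (min_width=17, slack=0)
Line 4: ['owl', 'rice'] (min_width=8, slack=9)

Answer: |with sun elephant|
|rectangle oats   |
|curtain night old|
|owl rice         |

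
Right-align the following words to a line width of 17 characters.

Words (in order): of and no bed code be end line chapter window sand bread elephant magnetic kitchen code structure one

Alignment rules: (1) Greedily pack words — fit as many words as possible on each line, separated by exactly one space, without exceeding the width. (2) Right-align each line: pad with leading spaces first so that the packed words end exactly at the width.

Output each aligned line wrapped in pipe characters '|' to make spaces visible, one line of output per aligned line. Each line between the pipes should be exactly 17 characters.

Line 1: ['of', 'and', 'no', 'bed'] (min_width=13, slack=4)
Line 2: ['code', 'be', 'end', 'line'] (min_width=16, slack=1)
Line 3: ['chapter', 'window'] (min_width=14, slack=3)
Line 4: ['sand', 'bread'] (min_width=10, slack=7)
Line 5: ['elephant', 'magnetic'] (min_width=17, slack=0)
Line 6: ['kitchen', 'code'] (min_width=12, slack=5)
Line 7: ['structure', 'one'] (min_width=13, slack=4)

Answer: |    of and no bed|
| code be end line|
|   chapter window|
|       sand bread|
|elephant magnetic|
|     kitchen code|
|    structure one|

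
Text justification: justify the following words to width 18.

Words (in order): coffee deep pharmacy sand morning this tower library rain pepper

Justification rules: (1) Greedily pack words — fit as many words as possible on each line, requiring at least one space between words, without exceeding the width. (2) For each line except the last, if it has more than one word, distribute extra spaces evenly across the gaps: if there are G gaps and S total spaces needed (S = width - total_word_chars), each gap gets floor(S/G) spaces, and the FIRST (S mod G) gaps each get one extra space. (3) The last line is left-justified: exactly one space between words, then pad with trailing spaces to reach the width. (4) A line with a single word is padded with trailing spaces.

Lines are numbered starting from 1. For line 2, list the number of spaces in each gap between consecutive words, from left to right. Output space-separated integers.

Answer: 6

Derivation:
Line 1: ['coffee', 'deep'] (min_width=11, slack=7)
Line 2: ['pharmacy', 'sand'] (min_width=13, slack=5)
Line 3: ['morning', 'this', 'tower'] (min_width=18, slack=0)
Line 4: ['library', 'rain'] (min_width=12, slack=6)
Line 5: ['pepper'] (min_width=6, slack=12)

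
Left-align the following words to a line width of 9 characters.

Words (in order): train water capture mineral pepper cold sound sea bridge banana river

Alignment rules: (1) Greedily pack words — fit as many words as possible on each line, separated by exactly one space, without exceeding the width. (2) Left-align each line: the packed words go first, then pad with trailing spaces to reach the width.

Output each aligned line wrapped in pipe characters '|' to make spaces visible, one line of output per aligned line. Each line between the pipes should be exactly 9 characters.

Answer: |train    |
|water    |
|capture  |
|mineral  |
|pepper   |
|cold     |
|sound sea|
|bridge   |
|banana   |
|river    |

Derivation:
Line 1: ['train'] (min_width=5, slack=4)
Line 2: ['water'] (min_width=5, slack=4)
Line 3: ['capture'] (min_width=7, slack=2)
Line 4: ['mineral'] (min_width=7, slack=2)
Line 5: ['pepper'] (min_width=6, slack=3)
Line 6: ['cold'] (min_width=4, slack=5)
Line 7: ['sound', 'sea'] (min_width=9, slack=0)
Line 8: ['bridge'] (min_width=6, slack=3)
Line 9: ['banana'] (min_width=6, slack=3)
Line 10: ['river'] (min_width=5, slack=4)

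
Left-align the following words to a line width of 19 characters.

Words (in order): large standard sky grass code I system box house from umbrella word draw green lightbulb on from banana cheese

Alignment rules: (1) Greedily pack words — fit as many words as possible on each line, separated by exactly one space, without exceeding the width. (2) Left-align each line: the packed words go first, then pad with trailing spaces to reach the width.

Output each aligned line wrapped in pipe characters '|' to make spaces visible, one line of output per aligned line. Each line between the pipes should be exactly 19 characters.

Line 1: ['large', 'standard', 'sky'] (min_width=18, slack=1)
Line 2: ['grass', 'code', 'I', 'system'] (min_width=19, slack=0)
Line 3: ['box', 'house', 'from'] (min_width=14, slack=5)
Line 4: ['umbrella', 'word', 'draw'] (min_width=18, slack=1)
Line 5: ['green', 'lightbulb', 'on'] (min_width=18, slack=1)
Line 6: ['from', 'banana', 'cheese'] (min_width=18, slack=1)

Answer: |large standard sky |
|grass code I system|
|box house from     |
|umbrella word draw |
|green lightbulb on |
|from banana cheese |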